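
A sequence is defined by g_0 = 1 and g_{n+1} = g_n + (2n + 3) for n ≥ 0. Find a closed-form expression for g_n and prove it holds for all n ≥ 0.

Claim: g_n = n^2 + 2n + 1.

Base case: g_0 = 1, and 0^2 + 2·0 + 1 = 1.
Assume g_k = k^2 + 2k + 1.
Then g_{k+1} = g_k + (2k + 3) = (k^2 + 2k + 1) + (2k + 3) = k^2 + 4k + 4,
and (k+1)^2 + 2·(k+1) + 1 = k^2 + 4k + 4.
By induction, g_n = n^2 + 2n + 1 for all n ≥ 0.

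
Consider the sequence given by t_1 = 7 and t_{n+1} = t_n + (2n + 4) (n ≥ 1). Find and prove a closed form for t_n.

Claim: t_n = n^2 + 3n + 3.

Base case: t_1 = 7, and 1^2 + 3·1 + 3 = 7.
Assume t_r = r^2 + 3r + 3.
Then t_{r+1} = t_r + (2r + 4) = (r^2 + 3r + 3) + (2r + 4) = r^2 + 5r + 7,
and (r+1)^2 + 3·(r+1) + 3 = r^2 + 5r + 7.
By induction, t_n = n^2 + 3n + 3 for all n ≥ 1.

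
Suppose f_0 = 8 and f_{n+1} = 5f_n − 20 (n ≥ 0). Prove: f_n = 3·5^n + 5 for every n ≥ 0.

Base case: f_0 = 8, and 3·5^0 + 5 = 3 + 5 = 8.
Assume f_k = 3·5^k + 5 for some k ≥ 0.
Then f_{k+1} = 5f_k − 20 = 5·(3·5^k + 5) − 20 = 15·5^k + 25 − 20 = 3·5^{k+1} + 5.
This completes the inductive step, so f_n = 3·5^n + 5 for all n ≥ 0.

f_n = 3·5^n + 5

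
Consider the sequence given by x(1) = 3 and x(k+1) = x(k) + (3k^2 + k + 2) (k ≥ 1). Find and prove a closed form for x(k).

Claim: x(k) = k^3 − k^2 + 2k + 1.

Base case: x(1) = 3, and 1^3 − 1^2 + 2·1 + 1 = 3.
Assume x(r) = r^3 − r^2 + 2r + 1.
Then x(r+1) = x(r) + (3r^2 + r + 2) = (r^3 − r^2 + 2r + 1) + (3r^2 + r + 2) = r^3 + 2r^2 + 3r + 3,
and (r+1)^3 − (r+1)^2 + 2·(r+1) + 1 = r^3 + 2r^2 + 3r + 3.
By induction, x(k) = k^3 − k^2 + 2k + 1 for all k ≥ 1.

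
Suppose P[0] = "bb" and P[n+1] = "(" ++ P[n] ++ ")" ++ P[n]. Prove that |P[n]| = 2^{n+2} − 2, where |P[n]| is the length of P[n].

Base case: |P[0]| = 2, and 2^{0+2} − 2 = 2.
Assume |P[m]| = 2^{m+2} − 2.
Then |P[m+1]| = 1 + |P[m]| + 1 + |P[m]| = 2|P[m]| + 2 = 2(2^{m+2} − 2) + 2 = 2^{m+3} − 4 + 2 = 2^{m+3} − 2.
By induction, |P[n]| = 2^{n+2} − 2 for all n ≥ 0.

|P[n]| = 2^{n+2} − 2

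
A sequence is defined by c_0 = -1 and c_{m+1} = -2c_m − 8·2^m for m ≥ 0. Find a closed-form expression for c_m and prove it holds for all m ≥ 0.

Claim: c_m = (-2)^m − 2·2^m.

Base case: c_0 = -1, and (-2)^0 − 2·2^0 = 1 − 2 = -1.
Assume c_r = (-2)^r − 2·2^r for some r ≥ 0.
Then c_{r+1} = -2c_r − 8·2^r = -2·((-2)^r − 2·2^r) − 8·2^r = (-2)^{r+1} + 4·2^r − 8·2^r = (-2)^{r+1} − 4·2^r = (-2)^{r+1} − 2·2^{r+1}.
So the formula holds for r+1, and by induction c_m = (-2)^m − 2·2^m for all m ≥ 0.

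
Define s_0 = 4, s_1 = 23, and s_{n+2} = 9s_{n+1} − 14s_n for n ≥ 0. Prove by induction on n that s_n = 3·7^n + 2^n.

Base cases: s_0 = 4 and 3·7^0 + 2^0 = 4; s_1 = 23 and 3·7^1 + 2^1 = 23.
Assume s_j = 3·7^j + 2^j for all 0 ≤ j ≤ k, where k ≥ 1.
Then s_{k+1} = 9s_k − 14s_{k−1} = 9·(3·7^k + 2^k) − 14·(3·7^{k−1} + 2^{k−1}) = 3·(9·7 − 14)7^{k−1} + (9·2 − 14)2^{k−1} = 147·7^{k−1} + 4·2^{k−1} = 3·7^{k+1} + 2^{k+1}.
By strong induction, s_n = 3·7^n + 2^n for all n ≥ 0.

s_n = 3·7^n + 2^n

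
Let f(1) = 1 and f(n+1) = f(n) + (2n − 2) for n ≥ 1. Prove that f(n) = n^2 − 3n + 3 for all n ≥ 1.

Base case: f(1) = 1, and 1^2 − 3·1 + 3 = 1.
Assume f(r) = r^2 − 3r + 3.
Then f(r+1) = f(r) + (2r − 2) = (r^2 − 3r + 3) + (2r − 2) = r^2 − r + 1,
and (r+1)^2 − 3·(r+1) + 3 = r^2 − r + 1.
By induction, f(n) = n^2 − 3n + 3 for all n ≥ 1.

f(n) = n^2 − 3n + 3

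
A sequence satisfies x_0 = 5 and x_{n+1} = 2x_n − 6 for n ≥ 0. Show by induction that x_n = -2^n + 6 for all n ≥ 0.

Base case: x_0 = 5, and -2^0 + 6 = -1 + 6 = 5.
Assume x_r = -2^r + 6 for some r ≥ 0.
Then x_{r+1} = 2x_r − 6 = 2·(-2^r + 6) − 6 = -2^{r+1} + 12 − 6 = -2^{r+1} + 6.
Hence x_n = -2^n + 6 for every n ≥ 0, by induction.

x_n = -2^n + 6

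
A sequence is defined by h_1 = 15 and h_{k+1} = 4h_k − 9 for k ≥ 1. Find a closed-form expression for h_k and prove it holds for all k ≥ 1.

Claim: h_k = 3·4^k + 3.

Base case: h_1 = 15, and 3·4^1 + 3 = 12 + 3 = 15.
Assume h_m = 3·4^m + 3 for some m ≥ 1.
Then h_{m+1} = 4h_m − 9 = 4·(3·4^m + 3) − 9 = 12·4^m + 12 − 9 = 3·4^{m+1} + 3.
This completes the inductive step, so h_k = 3·4^k + 3 for all k ≥ 1.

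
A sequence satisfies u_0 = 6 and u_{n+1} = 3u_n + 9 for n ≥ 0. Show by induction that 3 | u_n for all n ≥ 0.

Base case: u_0 = 6 = 3·2, so 3 | u_0.
Assume 3 | u_m, so u_m = 3t for some integer t.
Then u_{m+1} = 3u_m + 9 = 3·(3t) + 9 = 3(3t + 3), so 3 | u_{m+1}.
Hence 3 | u_n for every n ≥ 0, by induction.

3 | u_n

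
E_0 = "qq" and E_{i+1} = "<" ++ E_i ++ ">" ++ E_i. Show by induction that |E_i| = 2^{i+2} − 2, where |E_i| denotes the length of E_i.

Base case: |E_0| = 2, and 2^{0+2} − 2 = 2.
Assume |E_m| = 2^{m+2} − 2.
Then |E_{m+1}| = 1 + |E_m| + 1 + |E_m| = 2|E_m| + 2 = 2(2^{m+2} − 2) + 2 = 2^{m+3} − 4 + 2 = 2^{m+3} − 2.
This completes the inductive step, so |E_i| = 2^{i+2} − 2 for all i ≥ 0.

|E_i| = 2^{i+2} − 2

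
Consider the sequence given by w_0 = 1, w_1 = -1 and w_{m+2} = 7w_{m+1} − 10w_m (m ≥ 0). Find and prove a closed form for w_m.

Claim: w_m = 2·2^m − 5^m.

Base cases: w_0 = 1 and 2·2^0 − 5^0 = 1; w_1 = -1 and 2·2^1 − 5^1 = -1.
Assume w_i = 2·2^i − 5^i for all 0 ≤ i ≤ j, where j ≥ 1.
Then w_{j+1} = 7w_j − 10w_{j−1} = 7·(2·2^j − 5^j) − 10·(2·2^{j−1} − 5^{j−1}) = 2·(7·2 − 10)2^{j−1} − (7·5 − 10)5^{j−1} = 8·2^{j−1} − 25·5^{j−1} = 2·2^{j+1} − 5^{j+1}.
So the formula holds for j+1, and by strong induction w_m = 2·2^m − 5^m for all m ≥ 0.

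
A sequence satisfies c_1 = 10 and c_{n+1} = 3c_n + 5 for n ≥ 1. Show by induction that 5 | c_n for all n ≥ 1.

Base case: c_1 = 10 = 5·2, so 5 | c_1.
Assume 5 | c_k, so c_k = 5t for some integer t.
Then c_{k+1} = 3c_k + 5 = 3·(5t) + 5 = 5(3t + 1), so 5 | c_{k+1}.
This completes the inductive step, so 5 | c_n for all n ≥ 1.

5 | c_n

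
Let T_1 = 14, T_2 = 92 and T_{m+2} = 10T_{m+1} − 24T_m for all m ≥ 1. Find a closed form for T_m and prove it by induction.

Claim: T_m = 3·6^m − 4^m.

Base cases: T_1 = 14 and 3·6^1 − 4^1 = 14; T_2 = 92 and 3·6^2 − 4^2 = 92.
Assume T_j = 3·6^j − 4^j for all 1 ≤ j ≤ r, where r ≥ 2.
Then T_{r+1} = 10T_r − 24T_{r−1} = 10·(3·6^r − 4^r) − 24·(3·6^{r−1} − 4^{r−1}) = 3·(10·6 − 24)6^{r−1} − (10·4 − 24)4^{r−1} = 108·6^{r−1} − 16·4^{r−1} = 3·6^{r+1} − 4^{r+1}.
This completes the inductive step, so T_m = 3·6^m − 4^m for all m ≥ 1.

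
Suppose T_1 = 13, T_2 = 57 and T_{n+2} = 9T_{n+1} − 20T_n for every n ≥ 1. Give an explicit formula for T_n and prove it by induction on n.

Claim: T_n = 2·4^n + 5^n.

Base cases: T_1 = 13 and 2·4^1 + 5^1 = 13; T_2 = 57 and 2·4^2 + 5^2 = 57.
Assume T_j = 2·4^j + 5^j for all 1 ≤ j ≤ r, where r ≥ 2.
Then T_{r+1} = 9T_r − 20T_{r−1} = 9·(2·4^r + 5^r) − 20·(2·4^{r−1} + 5^{r−1}) = 2·(9·4 − 20)4^{r−1} + (9·5 − 20)5^{r−1} = 32·4^{r−1} + 25·5^{r−1} = 2·4^{r+1} + 5^{r+1}.
Hence T_n = 2·4^n + 5^n for every n ≥ 1, by strong induction.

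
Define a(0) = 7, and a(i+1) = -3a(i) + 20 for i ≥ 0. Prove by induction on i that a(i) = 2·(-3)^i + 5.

Base case: a(0) = 7, and 2·(-3)^0 + 5 = 2 + 5 = 7.
Assume a(m) = 2·(-3)^m + 5 for some m ≥ 0.
Then a(m+1) = -3a(m) + 20 = -3·(2·(-3)^m + 5) + 20 = -6·(-3)^m − 15 + 20 = 2·(-3)^{m+1} + 5.
By induction, a(i) = 2·(-3)^i + 5 for all i ≥ 0.

a(i) = 2·(-3)^i + 5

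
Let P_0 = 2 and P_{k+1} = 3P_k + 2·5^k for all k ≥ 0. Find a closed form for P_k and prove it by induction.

Claim: P_k = 3^k + 5^k.

Base case: P_0 = 2, and 3^0 + 5^0 = 1 + 1 = 2.
Assume P_j = 3^j + 5^j for some j ≥ 0.
Then P_{j+1} = 3P_j + 2·5^j = 3·(3^j + 5^j) + 2·5^j = 3^{j+1} + 3·5^j + 2·5^j = 3^{j+1} + 5·5^j = 3^{j+1} + 5^{j+1}.
By induction, P_k = 3^k + 5^k for all k ≥ 0.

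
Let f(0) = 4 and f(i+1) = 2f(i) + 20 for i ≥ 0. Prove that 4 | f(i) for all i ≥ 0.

Base case: f(0) = 4 = 4·1, so 4 | f(0).
Assume 4 | f(r), so f(r) = 4t for some integer t.
Then f(r+1) = 2f(r) + 20 = 2·(4t) + 20 = 4(2t + 5), so 4 | f(r+1).
So the property holds for r+1, and by induction 4 | f(i) for all i ≥ 0.

4 | f(i)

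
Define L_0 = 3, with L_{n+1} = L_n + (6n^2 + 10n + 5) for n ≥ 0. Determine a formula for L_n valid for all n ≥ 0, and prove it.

Claim: L_n = 2n^3 + 2n^2 + n + 3.

Base case: L_0 = 3, and 2·0^3 + 2·0^2 + 0 + 3 = 3.
Assume L_m = 2m^3 + 2m^2 + m + 3.
Then L_{m+1} = L_m + (6m^2 + 10m + 5) = (2m^3 + 2m^2 + m + 3) + (6m^2 + 10m + 5) = 2m^3 + 8m^2 + 11m + 8,
and 2·(m+1)^3 + 2·(m+1)^2 + (m+1) + 3 = 2m^3 + 8m^2 + 11m + 8.
Hence L_n = 2n^3 + 2n^2 + n + 3 for every n ≥ 0, by induction.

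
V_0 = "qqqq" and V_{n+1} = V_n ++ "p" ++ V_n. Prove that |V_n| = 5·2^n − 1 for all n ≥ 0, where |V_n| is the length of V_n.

Base case: |V_0| = 4, and 5·2^0 − 1 = 4.
Assume |V_j| = 5·2^j − 1.
Then |V_{j+1}| = |V_j| + 1 + |V_j| = 2|V_j| + 1 = 2(5·2^j − 1) + 1 = 5·2^{j+1} − 2 + 1 = 5·2^{j+1} − 1.
So the formula holds for j+1, and by induction |V_n| = 5·2^n − 1 for all n ≥ 0.

|V_n| = 5·2^n − 1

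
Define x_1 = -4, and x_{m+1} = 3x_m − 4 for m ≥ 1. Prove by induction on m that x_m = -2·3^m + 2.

Base case: x_1 = -4, and -2·3^1 + 2 = -6 + 2 = -4.
Assume x_k = -2·3^k + 2 for some k ≥ 1.
Then x_{k+1} = 3x_k − 4 = 3·(-2·3^k + 2) − 4 = -6·3^k + 6 − 4 = -2·3^{k+1} + 2.
So the formula holds for k+1, and by induction x_m = -2·3^m + 2 for all m ≥ 1.

x_m = -2·3^m + 2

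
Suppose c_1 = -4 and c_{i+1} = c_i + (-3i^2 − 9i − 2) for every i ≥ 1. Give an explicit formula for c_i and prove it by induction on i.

Claim: c_i = -i^3 − 3i^2 + 2i − 2.

Base case: c_1 = -4, and -1^3 − 3·1^2 + 2·1 − 2 = -4.
Assume c_r = -r^3 − 3r^2 + 2r − 2.
Then c_{r+1} = c_r + (-3r^2 − 9r − 2) = (-r^3 − 3r^2 + 2r − 2) + (-3r^2 − 9r − 2) = -r^3 − 6r^2 − 7r − 4,
and -(r+1)^3 − 3·(r+1)^2 + 2·(r+1) − 2 = -r^3 − 6r^2 − 7r − 4.
This completes the inductive step, so c_i = -i^3 − 3i^2 + 2i − 2 for all i ≥ 1.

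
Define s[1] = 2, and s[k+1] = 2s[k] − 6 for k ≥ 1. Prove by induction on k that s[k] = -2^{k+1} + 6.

Base case: s[1] = 2, and -2^{1+1} + 6 = -4 + 6 = 2.
Assume s[j] = -2^{j+1} + 6 for some j ≥ 1.
Then s[j+1] = 2s[j] − 6 = 2·(-2^{j+1} + 6) − 6 = -2^{j+2} + 12 − 6 = -2^{j+2} + 6.
Hence s[k] = -2^{k+1} + 6 for every k ≥ 1, by induction.

s[k] = -2^{k+1} + 6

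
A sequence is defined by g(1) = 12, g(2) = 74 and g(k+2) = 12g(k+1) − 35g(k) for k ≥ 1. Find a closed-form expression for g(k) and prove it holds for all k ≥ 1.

Claim: g(k) = 7^k + 5^k.

Base cases: g(1) = 12 and 7^1 + 5^1 = 12; g(2) = 74 and 7^2 + 5^2 = 74.
Assume g(i) = 7^i + 5^i for all 1 ≤ i ≤ j, where j ≥ 2.
Then g(j+1) = 12g(j) − 35g(j−1) = 12·(7^j + 5^j) − 35·(7^{j−1} + 5^{j−1}) = (12·7 − 35)7^{j−1} + (12·5 − 35)5^{j−1} = 49·7^{j−1} + 25·5^{j−1} = 7^{j+1} + 5^{j+1}.
So the formula holds for j+1, and by strong induction g(k) = 7^k + 5^k for all k ≥ 1.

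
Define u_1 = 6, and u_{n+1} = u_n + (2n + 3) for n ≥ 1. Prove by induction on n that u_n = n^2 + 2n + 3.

Base case: u_1 = 6, and 1^2 + 2·1 + 3 = 6.
Assume u_r = r^2 + 2r + 3.
Then u_{r+1} = u_r + (2r + 3) = (r^2 + 2r + 3) + (2r + 3) = r^2 + 4r + 6,
and (r+1)^2 + 2·(r+1) + 3 = r^2 + 4r + 6.
By induction, u_n = n^2 + 2n + 3 for all n ≥ 1.

u_n = n^2 + 2n + 3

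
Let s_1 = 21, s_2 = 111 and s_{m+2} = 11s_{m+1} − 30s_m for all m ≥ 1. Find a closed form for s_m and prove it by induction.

Claim: s_m = 3·5^m + 6^m.

Base cases: s_1 = 21 and 3·5^1 + 6^1 = 21; s_2 = 111 and 3·5^2 + 6^2 = 111.
Assume s_j = 3·5^j + 6^j for all 1 ≤ j ≤ k, where k ≥ 2.
Then s_{k+1} = 11s_k − 30s_{k−1} = 11·(3·5^k + 6^k) − 30·(3·5^{k−1} + 6^{k−1}) = 3·(11·5 − 30)5^{k−1} + (11·6 − 30)6^{k−1} = 75·5^{k−1} + 36·6^{k−1} = 3·5^{k+1} + 6^{k+1}.
This completes the inductive step, so s_m = 3·5^m + 6^m for all m ≥ 1.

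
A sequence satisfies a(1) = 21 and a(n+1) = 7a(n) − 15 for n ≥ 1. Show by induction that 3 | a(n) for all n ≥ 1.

Base case: a(1) = 21 = 3·7, so 3 | a(1).
Assume 3 | a(k), so a(k) = 3t for some integer t.
Then a(k+1) = 7a(k) − 15 = 7·(3t) − 15 = 3(7t − 5), so 3 | a(k+1).
Hence 3 | a(n) for every n ≥ 1, by induction.

3 | a(n)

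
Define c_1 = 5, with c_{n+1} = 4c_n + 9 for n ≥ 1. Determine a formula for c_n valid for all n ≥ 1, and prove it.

Claim: c_n = 2·4^n − 3.

Base case: c_1 = 5, and 2·4^1 − 3 = 8 − 3 = 5.
Assume c_r = 2·4^r − 3 for some r ≥ 1.
Then c_{r+1} = 4c_r + 9 = 4·(2·4^r − 3) + 9 = 8·4^r − 12 + 9 = 2·4^{r+1} − 3.
By induction, c_n = 2·4^n − 3 for all n ≥ 1.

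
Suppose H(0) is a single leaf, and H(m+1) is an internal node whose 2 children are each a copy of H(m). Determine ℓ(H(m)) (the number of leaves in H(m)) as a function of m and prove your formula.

Claim: ℓ(H(m)) = 2^m.

Base case: ℓ(H(0)) = 1, and 2^0 = 1.
Assume ℓ(H(j)) = 2^j.
Then ℓ(H(j+1)) = 2·ℓ(H(j)) = 2·2^j = 2^{j+1}.
So the formula holds for j+1, and by induction ℓ(H(m)) = 2^m for all m ≥ 0.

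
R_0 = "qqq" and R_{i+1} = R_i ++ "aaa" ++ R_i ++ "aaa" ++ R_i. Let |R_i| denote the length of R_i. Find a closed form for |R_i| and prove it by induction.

Claim: |R_i| = 6·3^i − 3.

Base case: |R_0| = 3, and 6·3^0 − 3 = 3.
Assume |R_j| = 6·3^j − 3.
Then |R_{j+1}| = 3|R_j| + 6 = 3(6·3^j − 3) + 6 = 6·3^{j+1} − 9 + 6 = 6·3^{j+1} − 3.
By induction, |R_i| = 6·3^i − 3 for all i ≥ 0.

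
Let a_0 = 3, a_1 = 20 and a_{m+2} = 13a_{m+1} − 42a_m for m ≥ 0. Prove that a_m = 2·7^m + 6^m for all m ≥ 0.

Base cases: a_0 = 3 and 2·7^0 + 6^0 = 3; a_1 = 20 and 2·7^1 + 6^1 = 20.
Assume a_j = 2·7^j + 6^j for all 0 ≤ j ≤ r, where r ≥ 1.
Then a_{r+1} = 13a_r − 42a_{r−1} = 13·(2·7^r + 6^r) − 42·(2·7^{r−1} + 6^{r−1}) = 2·(13·7 − 42)7^{r−1} + (13·6 − 42)6^{r−1} = 98·7^{r−1} + 36·6^{r−1} = 2·7^{r+1} + 6^{r+1}.
So the formula holds for r+1, and by strong induction a_m = 2·7^m + 6^m for all m ≥ 0.

a_m = 2·7^m + 6^m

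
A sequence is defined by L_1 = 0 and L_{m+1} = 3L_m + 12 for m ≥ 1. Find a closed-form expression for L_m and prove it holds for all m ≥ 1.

Claim: L_m = 2·3^m − 6.

Base case: L_1 = 0, and 2·3^1 − 6 = 6 − 6 = 0.
Assume L_r = 2·3^r − 6 for some r ≥ 1.
Then L_{r+1} = 3L_r + 12 = 3·(2·3^r − 6) + 12 = 6·3^r − 18 + 12 = 2·3^{r+1} − 6.
So the formula holds for r+1, and by induction L_m = 2·3^m − 6 for all m ≥ 1.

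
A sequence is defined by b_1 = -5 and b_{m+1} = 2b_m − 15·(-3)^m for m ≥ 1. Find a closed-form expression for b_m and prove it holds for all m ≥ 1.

Claim: b_m = 2·2^m + 3·(-3)^m.

Base case: b_1 = -5, and 2·2^1 + 3·(-3)^1 = 4 − 9 = -5.
Assume b_k = 2·2^k + 3·(-3)^k for some k ≥ 1.
Then b_{k+1} = 2b_k − 15·(-3)^k = 2·(2·2^k + 3·(-3)^k) − 15·(-3)^k = 2·2^{k+1} + 6·(-3)^k − 15·(-3)^k = 2·2^{k+1} − 9·(-3)^k = 2·2^{k+1} + 3·(-3)^{k+1}.
This completes the inductive step, so b_m = 2·2^m + 3·(-3)^m for all m ≥ 1.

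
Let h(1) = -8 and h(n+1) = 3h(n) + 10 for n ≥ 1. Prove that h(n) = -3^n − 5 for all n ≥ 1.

Base case: h(1) = -8, and -3^1 − 5 = -3 − 5 = -8.
Assume h(j) = -3^j − 5 for some j ≥ 1.
Then h(j+1) = 3h(j) + 10 = 3·(-3^j − 5) + 10 = -3^{j+1} − 15 + 10 = -3^{j+1} − 5.
Hence h(n) = -3^n − 5 for every n ≥ 1, by induction.

h(n) = -3^n − 5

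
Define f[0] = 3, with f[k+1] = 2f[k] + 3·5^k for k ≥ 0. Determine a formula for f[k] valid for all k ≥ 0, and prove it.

Claim: f[k] = 2·2^k + 5^k.

Base case: f[0] = 3, and 2·2^0 + 5^0 = 2 + 1 = 3.
Assume f[j] = 2·2^j + 5^j for some j ≥ 0.
Then f[j+1] = 2f[j] + 3·5^j = 2·(2·2^j + 5^j) + 3·5^j = 2·2^{j+1} + 2·5^j + 3·5^j = 2·2^{j+1} + 5·5^j = 2·2^{j+1} + 5^{j+1}.
This completes the inductive step, so f[k] = 2·2^k + 5^k for all k ≥ 0.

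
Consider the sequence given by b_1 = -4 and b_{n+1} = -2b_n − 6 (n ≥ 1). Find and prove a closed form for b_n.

Claim: b_n = (-2)^n − 2.

Base case: b_1 = -4, and (-2)^1 − 2 = -2 − 2 = -4.
Assume b_j = (-2)^j − 2 for some j ≥ 1.
Then b_{j+1} = -2b_j − 6 = -2·((-2)^j − 2) − 6 = -2·(-2)^j + 4 − 6 = (-2)^{j+1} − 2.
Hence b_n = (-2)^n − 2 for every n ≥ 1, by induction.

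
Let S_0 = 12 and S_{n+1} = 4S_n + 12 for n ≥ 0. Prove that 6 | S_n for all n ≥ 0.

Base case: S_0 = 12 = 6·2, so 6 | S_0.
Assume 6 | S_j, so S_j = 6t for some integer t.
Then S_{j+1} = 4S_j + 12 = 4·(6t) + 12 = 6(4t + 2), so 6 | S_{j+1}.
This completes the inductive step, so 6 | S_n for all n ≥ 0.

6 | S_n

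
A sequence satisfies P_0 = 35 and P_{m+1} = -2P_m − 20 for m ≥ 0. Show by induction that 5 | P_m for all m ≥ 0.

Base case: P_0 = 35 = 5·7, so 5 | P_0.
Assume 5 | P_j, so P_j = 5t for some integer t.
Then P_{j+1} = -2P_j − 20 = -2·(5t) − 20 = 5(-2t − 4), so 5 | P_{j+1}.
By induction, 5 | P_m for all m ≥ 0.

5 | P_m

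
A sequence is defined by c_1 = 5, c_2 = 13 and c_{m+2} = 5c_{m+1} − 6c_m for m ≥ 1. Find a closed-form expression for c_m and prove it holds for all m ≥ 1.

Claim: c_m = 2^m + 3^m.

Base cases: c_1 = 5 and 2^1 + 3^1 = 5; c_2 = 13 and 2^2 + 3^2 = 13.
Assume c_j = 2^j + 3^j for all 1 ≤ j ≤ k, where k ≥ 2.
Then c_{k+1} = 5c_k − 6c_{k−1} = 5·(2^k + 3^k) − 6·(2^{k−1} + 3^{k−1}) = (5·2 − 6)2^{k−1} + (5·3 − 6)3^{k−1} = 4·2^{k−1} + 9·3^{k−1} = 2^{k+1} + 3^{k+1}.
Hence c_m = 2^m + 3^m for every m ≥ 1, by strong induction.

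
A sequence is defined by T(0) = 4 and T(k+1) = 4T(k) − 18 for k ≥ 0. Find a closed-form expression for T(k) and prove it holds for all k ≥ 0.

Claim: T(k) = -2·4^k + 6.

Base case: T(0) = 4, and -2·4^0 + 6 = -2 + 6 = 4.
Assume T(m) = -2·4^m + 6 for some m ≥ 0.
Then T(m+1) = 4T(m) − 18 = 4·(-2·4^m + 6) − 18 = -8·4^m + 24 − 18 = -2·4^{m+1} + 6.
Hence T(k) = -2·4^k + 6 for every k ≥ 0, by induction.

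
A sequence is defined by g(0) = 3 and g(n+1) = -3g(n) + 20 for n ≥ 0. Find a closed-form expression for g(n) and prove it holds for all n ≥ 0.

Claim: g(n) = -2·(-3)^n + 5.

Base case: g(0) = 3, and -2·(-3)^0 + 5 = -2 + 5 = 3.
Assume g(k) = -2·(-3)^k + 5 for some k ≥ 0.
Then g(k+1) = -3g(k) + 20 = -3·(-2·(-3)^k + 5) + 20 = 6·(-3)^k − 15 + 20 = -2·(-3)^{k+1} + 5.
By induction, g(n) = -2·(-3)^n + 5 for all n ≥ 0.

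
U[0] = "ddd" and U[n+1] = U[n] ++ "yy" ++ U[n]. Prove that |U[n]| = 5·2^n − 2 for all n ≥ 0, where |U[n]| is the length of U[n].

Base case: |U[0]| = 3, and 5·2^0 − 2 = 3.
Assume |U[j]| = 5·2^j − 2.
Then |U[j+1]| = |U[j]| + 2 + |U[j]| = 2|U[j]| + 2 = 2(5·2^j − 2) + 2 = 5·2^{j+1} − 4 + 2 = 5·2^{j+1} − 2.
Hence |U[n]| = 5·2^n − 2 for every n ≥ 0, by induction.

|U[n]| = 5·2^n − 2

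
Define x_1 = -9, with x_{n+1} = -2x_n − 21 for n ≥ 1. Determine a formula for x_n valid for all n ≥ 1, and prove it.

Claim: x_n = (-2)^n − 7.

Base case: x_1 = -9, and (-2)^1 − 7 = -2 − 7 = -9.
Assume x_m = (-2)^m − 7 for some m ≥ 1.
Then x_{m+1} = -2x_m − 21 = -2·((-2)^m − 7) − 21 = -2·(-2)^m + 14 − 21 = (-2)^{m+1} − 7.
By induction, x_n = (-2)^n − 7 for all n ≥ 1.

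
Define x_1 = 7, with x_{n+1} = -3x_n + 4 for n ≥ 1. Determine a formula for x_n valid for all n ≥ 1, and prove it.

Claim: x_n = -2·(-3)^n + 1.

Base case: x_1 = 7, and -2·(-3)^1 + 1 = 6 + 1 = 7.
Assume x_m = -2·(-3)^m + 1 for some m ≥ 1.
Then x_{m+1} = -3x_m + 4 = -3·(-2·(-3)^m + 1) + 4 = 6·(-3)^m − 3 + 4 = -2·(-3)^{m+1} + 1.
This completes the inductive step, so x_n = -2·(-3)^n + 1 for all n ≥ 1.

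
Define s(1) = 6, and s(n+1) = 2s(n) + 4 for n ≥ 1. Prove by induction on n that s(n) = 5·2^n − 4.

Base case: s(1) = 6, and 5·2^1 − 4 = 10 − 4 = 6.
Assume s(r) = 5·2^r − 4 for some r ≥ 1.
Then s(r+1) = 2s(r) + 4 = 2·(5·2^r − 4) + 4 = 10·2^r − 8 + 4 = 5·2^{r+1} − 4.
So the formula holds for r+1, and by induction s(n) = 5·2^n − 4 for all n ≥ 1.

s(n) = 5·2^n − 4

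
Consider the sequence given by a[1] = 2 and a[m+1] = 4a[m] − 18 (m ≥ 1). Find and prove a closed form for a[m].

Claim: a[m] = -4^m + 6.

Base case: a[1] = 2, and -4^1 + 6 = -4 + 6 = 2.
Assume a[j] = -4^j + 6 for some j ≥ 1.
Then a[j+1] = 4a[j] − 18 = 4·(-4^j + 6) − 18 = -4^{j+1} + 24 − 18 = -4^{j+1} + 6.
So the formula holds for j+1, and by induction a[m] = -4^m + 6 for all m ≥ 1.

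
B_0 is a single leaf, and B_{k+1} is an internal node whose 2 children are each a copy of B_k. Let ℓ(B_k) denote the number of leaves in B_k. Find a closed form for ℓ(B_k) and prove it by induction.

Claim: ℓ(B_k) = 2^k.

Base case: ℓ(B_0) = 1, and 2^0 = 1.
Assume ℓ(B_r) = 2^r.
Then ℓ(B_{r+1}) = 2·ℓ(B_r) = 2·2^r = 2^{r+1}.
Hence ℓ(B_k) = 2^k for every k ≥ 0, by induction.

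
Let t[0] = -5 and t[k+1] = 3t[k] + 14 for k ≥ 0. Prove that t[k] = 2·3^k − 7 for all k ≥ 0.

Base case: t[0] = -5, and 2·3^0 − 7 = 2 − 7 = -5.
Assume t[r] = 2·3^r − 7 for some r ≥ 0.
Then t[r+1] = 3t[r] + 14 = 3·(2·3^r − 7) + 14 = 6·3^r − 21 + 14 = 2·3^{r+1} − 7.
Hence t[k] = 2·3^k − 7 for every k ≥ 0, by induction.

t[k] = 2·3^k − 7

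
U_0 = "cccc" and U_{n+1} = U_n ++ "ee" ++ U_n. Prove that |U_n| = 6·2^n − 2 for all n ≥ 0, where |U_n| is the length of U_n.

Base case: |U_0| = 4, and 6·2^0 − 2 = 4.
Assume |U_r| = 6·2^r − 2.
Then |U_{r+1}| = |U_r| + 2 + |U_r| = 2|U_r| + 2 = 2(6·2^r − 2) + 2 = 6·2^{r+1} − 4 + 2 = 6·2^{r+1} − 2.
Hence |U_n| = 6·2^n − 2 for every n ≥ 0, by induction.

|U_n| = 6·2^n − 2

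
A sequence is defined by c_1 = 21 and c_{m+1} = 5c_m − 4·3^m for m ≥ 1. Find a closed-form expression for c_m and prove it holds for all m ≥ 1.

Claim: c_m = 3·5^m + 2·3^m.

Base case: c_1 = 21, and 3·5^1 + 2·3^1 = 15 + 6 = 21.
Assume c_k = 3·5^k + 2·3^k for some k ≥ 1.
Then c_{k+1} = 5c_k − 4·3^k = 5·(3·5^k + 2·3^k) − 4·3^k = 3·5^{k+1} + 10·3^k − 4·3^k = 3·5^{k+1} + 6·3^k = 3·5^{k+1} + 2·3^{k+1}.
So the formula holds for k+1, and by induction c_m = 3·5^m + 2·3^m for all m ≥ 1.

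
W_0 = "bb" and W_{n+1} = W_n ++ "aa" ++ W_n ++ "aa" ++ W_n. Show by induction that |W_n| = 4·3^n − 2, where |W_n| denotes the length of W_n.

Base case: |W_0| = 2, and 4·3^0 − 2 = 2.
Assume |W_r| = 4·3^r − 2.
Then |W_{r+1}| = 3|W_r| + 4 = 3(4·3^r − 2) + 4 = 4·3^{r+1} − 6 + 4 = 4·3^{r+1} − 2.
By induction, |W_n| = 4·3^n − 2 for all n ≥ 0.

|W_n| = 4·3^n − 2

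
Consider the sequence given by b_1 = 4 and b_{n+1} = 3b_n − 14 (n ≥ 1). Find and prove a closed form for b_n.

Claim: b_n = -3^n + 7.

Base case: b_1 = 4, and -3^1 + 7 = -3 + 7 = 4.
Assume b_m = -3^m + 7 for some m ≥ 1.
Then b_{m+1} = 3b_m − 14 = 3·(-3^m + 7) − 14 = -3^{m+1} + 21 − 14 = -3^{m+1} + 7.
By induction, b_n = -3^n + 7 for all n ≥ 1.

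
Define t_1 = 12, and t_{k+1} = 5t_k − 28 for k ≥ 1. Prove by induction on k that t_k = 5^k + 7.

Base case: t_1 = 12, and 5^1 + 7 = 5 + 7 = 12.
Assume t_m = 5^m + 7 for some m ≥ 1.
Then t_{m+1} = 5t_m − 28 = 5·(5^m + 7) − 28 = 5^{m+1} + 35 − 28 = 5^{m+1} + 7.
This completes the inductive step, so t_k = 5^k + 7 for all k ≥ 1.

t_k = 5^k + 7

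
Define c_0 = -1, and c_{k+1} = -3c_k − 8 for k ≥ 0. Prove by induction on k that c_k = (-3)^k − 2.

Base case: c_0 = -1, and (-3)^0 − 2 = 1 − 2 = -1.
Assume c_m = (-3)^m − 2 for some m ≥ 0.
Then c_{m+1} = -3c_m − 8 = -3·((-3)^m − 2) − 8 = -3·(-3)^m + 6 − 8 = (-3)^{m+1} − 2.
So the formula holds for m+1, and by induction c_k = (-3)^k − 2 for all k ≥ 0.

c_k = (-3)^k − 2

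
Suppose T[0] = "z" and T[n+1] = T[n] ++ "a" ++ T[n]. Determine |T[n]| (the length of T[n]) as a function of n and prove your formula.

Claim: |T[n]| = 2^{n+1} − 1.

Base case: |T[0]| = 1, and 2^{0+1} − 1 = 1.
Assume |T[j]| = 2^{j+1} − 1.
Then |T[j+1]| = |T[j]| + 1 + |T[j]| = 2|T[j]| + 1 = 2(2^{j+1} − 1) + 1 = 2^{j+2} − 2 + 1 = 2^{j+2} − 1.
This completes the inductive step, so |T[n]| = 2^{n+1} − 1 for all n ≥ 0.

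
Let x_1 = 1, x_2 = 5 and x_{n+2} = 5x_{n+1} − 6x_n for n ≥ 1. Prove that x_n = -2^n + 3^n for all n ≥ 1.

Base cases: x_1 = 1 and -2^1 + 3^1 = 1; x_2 = 5 and -2^2 + 3^2 = 5.
Assume x_i = -2^i + 3^i for all 1 ≤ i ≤ j, where j ≥ 2.
Then x_{j+1} = 5x_j − 6x_{j−1} = 5·(-2^j + 3^j) − 6·(-2^{j−1} + 3^{j−1}) = -(5·2 − 6)2^{j−1} + (5·3 − 6)3^{j−1} = -4·2^{j−1} + 9·3^{j−1} = -2^{j+1} + 3^{j+1}.
This completes the inductive step, so x_n = -2^n + 3^n for all n ≥ 1.

x_n = -2^n + 3^n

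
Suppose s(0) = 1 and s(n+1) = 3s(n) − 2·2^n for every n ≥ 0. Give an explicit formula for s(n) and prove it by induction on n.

Claim: s(n) = -3^n + 2·2^n.

Base case: s(0) = 1, and -3^0 + 2·2^0 = -1 + 2 = 1.
Assume s(r) = -3^r + 2·2^r for some r ≥ 0.
Then s(r+1) = 3s(r) − 2·2^r = 3·(-3^r + 2·2^r) − 2·2^r = -3^{r+1} + 6·2^r − 2·2^r = -3^{r+1} + 4·2^r = -3^{r+1} + 2·2^{r+1}.
By induction, s(n) = -3^n + 2·2^n for all n ≥ 0.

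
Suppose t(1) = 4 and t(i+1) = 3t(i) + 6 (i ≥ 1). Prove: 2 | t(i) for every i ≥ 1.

Base case: t(1) = 4 = 2·2, so 2 | t(1).
Assume 2 | t(j), so t(j) = 2s for some integer s.
Then t(j+1) = 3t(j) + 6 = 3·(2s) + 6 = 2(3s + 3), so 2 | t(j+1).
This completes the inductive step, so 2 | t(i) for all i ≥ 1.

2 | t(i)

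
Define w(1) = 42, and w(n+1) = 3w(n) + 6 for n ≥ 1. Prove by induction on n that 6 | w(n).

Base case: w(1) = 42 = 6·7, so 6 | w(1).
Assume 6 | w(m), so w(m) = 6t for some integer t.
Then w(m+1) = 3w(m) + 6 = 3·(6t) + 6 = 6(3t + 1), so 6 | w(m+1).
Hence 6 | w(n) for every n ≥ 1, by induction.

6 | w(n)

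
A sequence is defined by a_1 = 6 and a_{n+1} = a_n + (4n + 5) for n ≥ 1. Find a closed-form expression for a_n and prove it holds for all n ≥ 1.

Claim: a_n = 2n^2 + 3n + 1.

Base case: a_1 = 6, and 2·1^2 + 3·1 + 1 = 6.
Assume a_r = 2r^2 + 3r + 1.
Then a_{r+1} = a_r + (4r + 5) = (2r^2 + 3r + 1) + (4r + 5) = 2r^2 + 7r + 6,
and 2·(r+1)^2 + 3·(r+1) + 1 = 2r^2 + 7r + 6.
This completes the inductive step, so a_n = 2n^2 + 3n + 1 for all n ≥ 1.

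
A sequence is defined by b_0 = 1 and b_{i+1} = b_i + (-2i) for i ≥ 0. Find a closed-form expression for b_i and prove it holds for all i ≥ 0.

Claim: b_i = -i^2 + i + 1.

Base case: b_0 = 1, and -0^2 + 0 + 1 = 1.
Assume b_r = -r^2 + r + 1.
Then b_{r+1} = b_r + (-2r) = (-r^2 + r + 1) + (-2r) = -r^2 − r + 1,
and -(r+1)^2 + (r+1) + 1 = -r^2 − r + 1.
By induction, b_i = -i^2 + i + 1 for all i ≥ 0.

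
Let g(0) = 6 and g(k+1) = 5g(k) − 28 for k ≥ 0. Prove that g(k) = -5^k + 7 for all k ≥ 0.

Base case: g(0) = 6, and -5^0 + 7 = -1 + 7 = 6.
Assume g(m) = -5^m + 7 for some m ≥ 0.
Then g(m+1) = 5g(m) − 28 = 5·(-5^m + 7) − 28 = -5^{m+1} + 35 − 28 = -5^{m+1} + 7.
So the formula holds for m+1, and by induction g(k) = -5^k + 7 for all k ≥ 0.

g(k) = -5^k + 7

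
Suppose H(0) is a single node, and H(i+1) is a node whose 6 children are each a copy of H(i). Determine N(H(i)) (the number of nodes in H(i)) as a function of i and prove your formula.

Claim: N(H(i)) = (6^{i+1} − 1)/5.

Base case: N(H(0)) = 1, and (6^{0+1} − 1)/5 = 1.
Assume N(H(m)) = (6^{m+1} − 1)/5.
Then N(H(m+1)) = 1 + 6N(H(m)) = 1 + 6·(6^{m+1} − 1)/5 = 1 + (6^{m+2} − 6)/5 = (5 + 6^{m+2} − 6)/5 = (6^{m+2} − 1)/5.
Hence N(H(i)) = (6^{i+1} − 1)/5 for every i ≥ 0, by induction.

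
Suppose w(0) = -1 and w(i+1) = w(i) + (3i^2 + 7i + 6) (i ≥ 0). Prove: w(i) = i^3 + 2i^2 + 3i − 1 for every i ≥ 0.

Base case: w(0) = -1, and 0^3 + 2·0^2 + 3·0 − 1 = -1.
Assume w(k) = k^3 + 2k^2 + 3k − 1.
Then w(k+1) = w(k) + (3k^2 + 7k + 6) = (k^3 + 2k^2 + 3k − 1) + (3k^2 + 7k + 6) = k^3 + 5k^2 + 10k + 5,
and (k+1)^3 + 2·(k+1)^2 + 3·(k+1) − 1 = k^3 + 5k^2 + 10k + 5.
This completes the inductive step, so w(i) = i^3 + 2i^2 + 3i − 1 for all i ≥ 0.

w(i) = i^3 + 2i^2 + 3i − 1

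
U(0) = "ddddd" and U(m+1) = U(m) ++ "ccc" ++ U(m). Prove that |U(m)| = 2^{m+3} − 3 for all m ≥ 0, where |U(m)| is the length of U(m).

Base case: |U(0)| = 5, and 2^{0+3} − 3 = 5.
Assume |U(k)| = 2^{k+3} − 3.
Then |U(k+1)| = |U(k)| + 3 + |U(k)| = 2|U(k)| + 3 = 2(2^{k+3} − 3) + 3 = 2^{k+1+3} − 6 + 3 = 2^{k+1+3} − 3.
So the formula holds for k+1, and by induction |U(m)| = 2^{m+3} − 3 for all m ≥ 0.

|U(m)| = 2^{m+3} − 3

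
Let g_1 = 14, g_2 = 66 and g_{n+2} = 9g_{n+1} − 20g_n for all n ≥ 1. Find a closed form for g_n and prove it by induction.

Claim: g_n = 2·5^n + 4^n.

Base cases: g_1 = 14 and 2·5^1 + 4^1 = 14; g_2 = 66 and 2·5^2 + 4^2 = 66.
Assume g_i = 2·5^i + 4^i for all 1 ≤ i ≤ j, where j ≥ 2.
Then g_{j+1} = 9g_j − 20g_{j−1} = 9·(2·5^j + 4^j) − 20·(2·5^{j−1} + 4^{j−1}) = 2·(9·5 − 20)5^{j−1} + (9·4 − 20)4^{j−1} = 50·5^{j−1} + 16·4^{j−1} = 2·5^{j+1} + 4^{j+1}.
So the formula holds for j+1, and by strong induction g_n = 2·5^n + 4^n for all n ≥ 1.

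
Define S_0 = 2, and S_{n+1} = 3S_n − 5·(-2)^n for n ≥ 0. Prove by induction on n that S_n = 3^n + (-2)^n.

Base case: S_0 = 2, and 3^0 + (-2)^0 = 1 + 1 = 2.
Assume S_j = 3^j + (-2)^j for some j ≥ 0.
Then S_{j+1} = 3S_j − 5·(-2)^j = 3·(3^j + (-2)^j) − 5·(-2)^j = 3^{j+1} + 3·(-2)^j − 5·(-2)^j = 3^{j+1} − 2·(-2)^j = 3^{j+1} + (-2)^{j+1}.
By induction, S_n = 3^n + (-2)^n for all n ≥ 0.

S_n = 3^n + (-2)^n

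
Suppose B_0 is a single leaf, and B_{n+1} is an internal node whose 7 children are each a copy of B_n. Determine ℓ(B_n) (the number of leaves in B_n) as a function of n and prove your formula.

Claim: ℓ(B_n) = 7^n.

Base case: ℓ(B_0) = 1, and 7^0 = 1.
Assume ℓ(B_k) = 7^k.
Then ℓ(B_{k+1}) = 7·ℓ(B_k) = 7·7^k = 7^{k+1}.
This completes the inductive step, so ℓ(B_n) = 7^n for all n ≥ 0.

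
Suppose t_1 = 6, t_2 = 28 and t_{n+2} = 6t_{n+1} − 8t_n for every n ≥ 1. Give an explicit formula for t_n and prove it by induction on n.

Claim: t_n = 2·4^n − 2^n.

Base cases: t_1 = 6 and 2·4^1 − 2^1 = 6; t_2 = 28 and 2·4^2 − 2^2 = 28.
Assume t_j = 2·4^j − 2^j for all 1 ≤ j ≤ k, where k ≥ 2.
Then t_{k+1} = 6t_k − 8t_{k−1} = 6·(2·4^k − 2^k) − 8·(2·4^{k−1} − 2^{k−1}) = 2·(6·4 − 8)4^{k−1} − (6·2 − 8)2^{k−1} = 32·4^{k−1} − 4·2^{k−1} = 2·4^{k+1} − 2^{k+1}.
Hence t_n = 2·4^n − 2^n for every n ≥ 1, by strong induction.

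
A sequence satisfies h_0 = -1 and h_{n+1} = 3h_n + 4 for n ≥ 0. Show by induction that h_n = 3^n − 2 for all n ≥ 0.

Base case: h_0 = -1, and 3^0 − 2 = 1 − 2 = -1.
Assume h_k = 3^k − 2 for some k ≥ 0.
Then h_{k+1} = 3h_k + 4 = 3·(3^k − 2) + 4 = 3^{k+1} − 6 + 4 = 3^{k+1} − 2.
Hence h_n = 3^n − 2 for every n ≥ 0, by induction.

h_n = 3^n − 2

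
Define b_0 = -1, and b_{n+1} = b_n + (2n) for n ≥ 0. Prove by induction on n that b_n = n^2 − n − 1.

Base case: b_0 = -1, and 0^2 − 0 − 1 = -1.
Assume b_j = j^2 − j − 1.
Then b_{j+1} = b_j + (2j) = (j^2 − j − 1) + (2j) = j^2 + j − 1,
and (j+1)^2 − (j+1) − 1 = j^2 + j − 1.
This completes the inductive step, so b_n = n^2 − n − 1 for all n ≥ 0.

b_n = n^2 − n − 1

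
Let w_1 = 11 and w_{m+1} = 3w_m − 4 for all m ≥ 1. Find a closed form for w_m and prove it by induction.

Claim: w_m = 3^{m+1} + 2.

Base case: w_1 = 11, and 3^{1+1} + 2 = 9 + 2 = 11.
Assume w_k = 3^{k+1} + 2 for some k ≥ 1.
Then w_{k+1} = 3w_k − 4 = 3·(3^{k+1} + 2) − 4 = 3^{k+2} + 6 − 4 = 3^{k+2} + 2.
Hence w_m = 3^{m+1} + 2 for every m ≥ 1, by induction.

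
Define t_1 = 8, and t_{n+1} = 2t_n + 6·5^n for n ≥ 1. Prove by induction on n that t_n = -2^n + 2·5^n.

Base case: t_1 = 8, and -2^1 + 2·5^1 = -2 + 10 = 8.
Assume t_k = -2^k + 2·5^k for some k ≥ 1.
Then t_{k+1} = 2t_k + 6·5^k = 2·(-2^k + 2·5^k) + 6·5^k = -2^{k+1} + 4·5^k + 6·5^k = -2^{k+1} + 10·5^k = -2^{k+1} + 2·5^{k+1}.
By induction, t_n = -2^n + 2·5^n for all n ≥ 1.

t_n = -2^n + 2·5^n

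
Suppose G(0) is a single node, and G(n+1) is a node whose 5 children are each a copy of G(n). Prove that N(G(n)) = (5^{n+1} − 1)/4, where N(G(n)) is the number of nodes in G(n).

Base case: N(G(0)) = 1, and (5^{0+1} − 1)/4 = 1.
Assume N(G(r)) = (5^{r+1} − 1)/4.
Then N(G(r+1)) = 1 + 5N(G(r)) = 1 + 5·(5^{r+1} − 1)/4 = 1 + (5^{r+2} − 5)/4 = (4 + 5^{r+2} − 5)/4 = (5^{r+2} − 1)/4.
So the formula holds for r+1, and by induction N(G(n)) = (5^{n+1} − 1)/4 for all n ≥ 0.

N(G(n)) = (5^{n+1} − 1)/4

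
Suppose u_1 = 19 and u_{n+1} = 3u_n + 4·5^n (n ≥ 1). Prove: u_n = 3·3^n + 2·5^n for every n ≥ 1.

Base case: u_1 = 19, and 3·3^1 + 2·5^1 = 9 + 10 = 19.
Assume u_k = 3·3^k + 2·5^k for some k ≥ 1.
Then u_{k+1} = 3u_k + 4·5^k = 3·(3·3^k + 2·5^k) + 4·5^k = 3·3^{k+1} + 6·5^k + 4·5^k = 3·3^{k+1} + 10·5^k = 3·3^{k+1} + 2·5^{k+1}.
By induction, u_n = 3·3^n + 2·5^n for all n ≥ 1.

u_n = 3·3^n + 2·5^n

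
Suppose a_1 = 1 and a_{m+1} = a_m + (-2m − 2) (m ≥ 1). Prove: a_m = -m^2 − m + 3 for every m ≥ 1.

Base case: a_1 = 1, and -1^2 − 1 + 3 = 1.
Assume a_k = -k^2 − k + 3.
Then a_{k+1} = a_k + (-2k − 2) = (-k^2 − k + 3) + (-2k − 2) = -k^2 − 3k + 1,
and -(k+1)^2 − (k+1) + 3 = -k^2 − 3k + 1.
Hence a_m = -m^2 − m + 3 for every m ≥ 1, by induction.

a_m = -m^2 − m + 3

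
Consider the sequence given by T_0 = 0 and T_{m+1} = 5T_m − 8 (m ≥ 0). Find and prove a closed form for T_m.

Claim: T_m = -2·5^m + 2.

Base case: T_0 = 0, and -2·5^0 + 2 = -2 + 2 = 0.
Assume T_r = -2·5^r + 2 for some r ≥ 0.
Then T_{r+1} = 5T_r − 8 = 5·(-2·5^r + 2) − 8 = -10·5^r + 10 − 8 = -2·5^{r+1} + 2.
This completes the inductive step, so T_m = -2·5^m + 2 for all m ≥ 0.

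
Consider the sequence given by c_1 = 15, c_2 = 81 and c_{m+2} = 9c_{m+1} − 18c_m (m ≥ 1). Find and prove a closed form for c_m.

Claim: c_m = 2·6^m + 3^m.

Base cases: c_1 = 15 and 2·6^1 + 3^1 = 15; c_2 = 81 and 2·6^2 + 3^2 = 81.
Assume c_i = 2·6^i + 3^i for all 1 ≤ i ≤ j, where j ≥ 2.
Then c_{j+1} = 9c_j − 18c_{j−1} = 9·(2·6^j + 3^j) − 18·(2·6^{j−1} + 3^{j−1}) = 2·(9·6 − 18)6^{j−1} + (9·3 − 18)3^{j−1} = 72·6^{j−1} + 9·3^{j−1} = 2·6^{j+1} + 3^{j+1}.
Hence c_m = 2·6^m + 3^m for every m ≥ 1, by strong induction.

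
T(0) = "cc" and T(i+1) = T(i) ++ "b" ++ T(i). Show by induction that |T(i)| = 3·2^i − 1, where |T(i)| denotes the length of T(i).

Base case: |T(0)| = 2, and 3·2^0 − 1 = 2.
Assume |T(r)| = 3·2^r − 1.
Then |T(r+1)| = |T(r)| + 1 + |T(r)| = 2|T(r)| + 1 = 2(3·2^r − 1) + 1 = 3·2^{r+1} − 2 + 1 = 3·2^{r+1} − 1.
By induction, |T(i)| = 3·2^i − 1 for all i ≥ 0.

|T(i)| = 3·2^i − 1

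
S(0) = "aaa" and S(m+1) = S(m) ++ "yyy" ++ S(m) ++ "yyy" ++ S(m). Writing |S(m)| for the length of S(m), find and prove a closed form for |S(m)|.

Claim: |S(m)| = 6·3^m − 3.

Base case: |S(0)| = 3, and 6·3^0 − 3 = 3.
Assume |S(j)| = 6·3^j − 3.
Then |S(j+1)| = 3|S(j)| + 6 = 3(6·3^j − 3) + 6 = 6·3^{j+1} − 9 + 6 = 6·3^{j+1} − 3.
So the formula holds for j+1, and by induction |S(m)| = 6·3^m − 3 for all m ≥ 0.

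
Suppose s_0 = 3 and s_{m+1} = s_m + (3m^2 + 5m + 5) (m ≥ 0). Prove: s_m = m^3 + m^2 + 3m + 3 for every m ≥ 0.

Base case: s_0 = 3, and 0^3 + 0^2 + 3·0 + 3 = 3.
Assume s_k = k^3 + k^2 + 3k + 3.
Then s_{k+1} = s_k + (3k^2 + 5k + 5) = (k^3 + k^2 + 3k + 3) + (3k^2 + 5k + 5) = k^3 + 4k^2 + 8k + 8,
and (k+1)^3 + (k+1)^2 + 3·(k+1) + 3 = k^3 + 4k^2 + 8k + 8.
By induction, s_m = m^3 + m^2 + 3m + 3 for all m ≥ 0.

s_m = m^3 + m^2 + 3m + 3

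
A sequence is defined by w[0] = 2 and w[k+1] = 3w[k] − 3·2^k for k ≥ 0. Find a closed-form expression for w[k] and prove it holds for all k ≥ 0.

Claim: w[k] = -3^k + 3·2^k.

Base case: w[0] = 2, and -3^0 + 3·2^0 = -1 + 3 = 2.
Assume w[j] = -3^j + 3·2^j for some j ≥ 0.
Then w[j+1] = 3w[j] − 3·2^j = 3·(-3^j + 3·2^j) − 3·2^j = -3^{j+1} + 9·2^j − 3·2^j = -3^{j+1} + 6·2^j = -3^{j+1} + 3·2^{j+1}.
So the formula holds for j+1, and by induction w[k] = -3^k + 3·2^k for all k ≥ 0.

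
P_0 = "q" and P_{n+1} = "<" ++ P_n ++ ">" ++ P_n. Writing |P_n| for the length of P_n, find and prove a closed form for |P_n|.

Claim: |P_n| = 3·2^n − 2.

Base case: |P_0| = 1, and 3·2^0 − 2 = 1.
Assume |P_j| = 3·2^j − 2.
Then |P_{j+1}| = 1 + |P_j| + 1 + |P_j| = 2|P_j| + 2 = 2(3·2^j − 2) + 2 = 3·2^{j+1} − 4 + 2 = 3·2^{j+1} − 2.
This completes the inductive step, so |P_n| = 3·2^n − 2 for all n ≥ 0.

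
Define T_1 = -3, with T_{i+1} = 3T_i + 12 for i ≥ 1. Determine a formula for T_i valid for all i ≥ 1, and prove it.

Claim: T_i = 3^i − 6.

Base case: T_1 = -3, and 3^1 − 6 = 3 − 6 = -3.
Assume T_r = 3^r − 6 for some r ≥ 1.
Then T_{r+1} = 3T_r + 12 = 3·(3^r − 6) + 12 = 3^{r+1} − 18 + 12 = 3^{r+1} − 6.
So the formula holds for r+1, and by induction T_i = 3^i − 6 for all i ≥ 1.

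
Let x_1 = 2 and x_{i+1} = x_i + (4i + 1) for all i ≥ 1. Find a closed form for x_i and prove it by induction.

Claim: x_i = 2i^2 − i + 1.

Base case: x_1 = 2, and 2·1^2 − 1 + 1 = 2.
Assume x_r = 2r^2 − r + 1.
Then x_{r+1} = x_r + (4r + 1) = (2r^2 − r + 1) + (4r + 1) = 2r^2 + 3r + 2,
and 2·(r+1)^2 − (r+1) + 1 = 2r^2 + 3r + 2.
By induction, x_i = 2i^2 − i + 1 for all i ≥ 1.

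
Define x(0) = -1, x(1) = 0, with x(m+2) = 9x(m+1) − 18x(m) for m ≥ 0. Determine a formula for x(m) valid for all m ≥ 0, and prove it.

Claim: x(m) = 6^m − 2·3^m.

Base cases: x(0) = -1 and 6^0 − 2·3^0 = -1; x(1) = 0 and 6^1 − 2·3^1 = 0.
Assume x(j) = 6^j − 2·3^j for all 0 ≤ j ≤ k, where k ≥ 1.
Then x(k+1) = 9x(k) − 18x(k−1) = 9·(6^k − 2·3^k) − 18·(6^{k−1} − 2·3^{k−1}) = (9·6 − 18)6^{k−1} − 2·(9·3 − 18)3^{k−1} = 36·6^{k−1} − 18·3^{k−1} = 6^{k+1} − 2·3^{k+1}.
By strong induction, x(m) = 6^m − 2·3^m for all m ≥ 0.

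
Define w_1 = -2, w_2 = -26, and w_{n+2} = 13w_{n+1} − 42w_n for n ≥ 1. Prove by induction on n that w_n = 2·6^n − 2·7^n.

Base cases: w_1 = -2 and 2·6^1 − 2·7^1 = -2; w_2 = -26 and 2·6^2 − 2·7^2 = -26.
Assume w_j = 2·6^j − 2·7^j for all 1 ≤ j ≤ r, where r ≥ 2.
Then w_{r+1} = 13w_r − 42w_{r−1} = 13·(2·6^r − 2·7^r) − 42·(2·6^{r−1} − 2·7^{r−1}) = 2·(13·6 − 42)6^{r−1} − 2·(13·7 − 42)7^{r−1} = 72·6^{r−1} − 98·7^{r−1} = 2·6^{r+1} − 2·7^{r+1}.
Hence w_n = 2·6^n − 2·7^n for every n ≥ 1, by strong induction.

w_n = 2·6^n − 2·7^n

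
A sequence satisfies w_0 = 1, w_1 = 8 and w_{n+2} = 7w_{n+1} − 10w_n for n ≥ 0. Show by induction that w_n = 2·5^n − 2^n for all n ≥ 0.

Base cases: w_0 = 1 and 2·5^0 − 2^0 = 1; w_1 = 8 and 2·5^1 − 2^1 = 8.
Assume w_j = 2·5^j − 2^j for all 0 ≤ j ≤ r, where r ≥ 1.
Then w_{r+1} = 7w_r − 10w_{r−1} = 7·(2·5^r − 2^r) − 10·(2·5^{r−1} − 2^{r−1}) = 2·(7·5 − 10)5^{r−1} − (7·2 − 10)2^{r−1} = 50·5^{r−1} − 4·2^{r−1} = 2·5^{r+1} − 2^{r+1}.
This completes the inductive step, so w_n = 2·5^n − 2^n for all n ≥ 0.

w_n = 2·5^n − 2^n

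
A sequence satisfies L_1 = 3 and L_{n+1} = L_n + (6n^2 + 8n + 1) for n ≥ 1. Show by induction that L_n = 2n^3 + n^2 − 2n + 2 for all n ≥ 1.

Base case: L_1 = 3, and 2·1^3 + 1^2 − 2·1 + 2 = 3.
Assume L_j = 2j^3 + j^2 − 2j + 2.
Then L_{j+1} = L_j + (6j^2 + 8j + 1) = (2j^3 + j^2 − 2j + 2) + (6j^2 + 8j + 1) = 2j^3 + 7j^2 + 6j + 3,
and 2·(j+1)^3 + (j+1)^2 − 2·(j+1) + 2 = 2j^3 + 7j^2 + 6j + 3.
By induction, L_n = 2n^3 + n^2 − 2n + 2 for all n ≥ 1.

L_n = 2n^3 + n^2 − 2n + 2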